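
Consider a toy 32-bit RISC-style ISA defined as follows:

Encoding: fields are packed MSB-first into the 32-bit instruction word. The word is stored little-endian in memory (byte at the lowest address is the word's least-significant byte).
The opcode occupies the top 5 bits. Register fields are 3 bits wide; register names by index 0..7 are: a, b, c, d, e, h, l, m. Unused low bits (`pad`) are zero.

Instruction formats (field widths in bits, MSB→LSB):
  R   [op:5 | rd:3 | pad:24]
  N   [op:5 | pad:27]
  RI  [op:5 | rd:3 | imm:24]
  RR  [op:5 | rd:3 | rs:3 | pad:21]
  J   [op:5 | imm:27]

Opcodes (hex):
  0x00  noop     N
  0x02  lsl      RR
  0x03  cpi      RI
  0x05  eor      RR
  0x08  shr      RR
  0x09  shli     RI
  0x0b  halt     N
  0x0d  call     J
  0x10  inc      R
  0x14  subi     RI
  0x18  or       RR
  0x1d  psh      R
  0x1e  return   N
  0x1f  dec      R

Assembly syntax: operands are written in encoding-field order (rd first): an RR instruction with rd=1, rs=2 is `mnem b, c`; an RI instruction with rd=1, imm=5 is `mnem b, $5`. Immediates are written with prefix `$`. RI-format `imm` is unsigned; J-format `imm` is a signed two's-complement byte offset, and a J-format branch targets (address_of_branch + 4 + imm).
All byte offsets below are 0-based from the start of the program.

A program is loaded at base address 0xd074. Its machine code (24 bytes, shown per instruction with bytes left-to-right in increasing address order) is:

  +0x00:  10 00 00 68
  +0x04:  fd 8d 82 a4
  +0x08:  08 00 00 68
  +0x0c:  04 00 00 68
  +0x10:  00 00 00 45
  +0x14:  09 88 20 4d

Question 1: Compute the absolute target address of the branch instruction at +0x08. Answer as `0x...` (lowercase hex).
off 0x08: read 08 00 00 68 as little → 0x68000008
  opcode bits[31:27]=0xd: call/J
  imm@[26:0]=0x8 ⇒ $8
  target = base 0xd074 + off 0x08 + 4 + imm 8 = 0xd088

0xd088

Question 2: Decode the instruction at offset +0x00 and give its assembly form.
[00] 10 00 00 68 → 0x68000010
  opcode bits[31:27]=0xd: call/J
  [26:0] imm=16 = $16

call $16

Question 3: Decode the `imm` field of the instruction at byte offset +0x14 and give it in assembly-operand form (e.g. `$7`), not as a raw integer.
$2131977

[14] 09 88 20 4d → 0x4d208809
  opcode bits[31:27]=0x9: shli/RI
  rd: (w>>24)&0x7=0x5 → h
  imm: (w>>0)&0xffffff=0x208809 → $2131977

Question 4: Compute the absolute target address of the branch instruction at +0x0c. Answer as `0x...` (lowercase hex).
off 0x0c: read 04 00 00 68 as little → 0x68000004
  top 5b → 0xd → call [J]
  imm@[26:0]=0x4 ⇒ $4
  target = base 0xd074 + off 0x0c + 4 + imm 4 = 0xd088

0xd088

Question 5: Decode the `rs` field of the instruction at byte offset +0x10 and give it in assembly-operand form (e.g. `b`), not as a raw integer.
a

@+10  little-endian(00 00 00 45) = 0x45000000
  opcode bits[31:27]=0x8: shr/RR
  rd@[26:24]=0x5 ⇒ h
  rs@[23:21]=0x0 ⇒ a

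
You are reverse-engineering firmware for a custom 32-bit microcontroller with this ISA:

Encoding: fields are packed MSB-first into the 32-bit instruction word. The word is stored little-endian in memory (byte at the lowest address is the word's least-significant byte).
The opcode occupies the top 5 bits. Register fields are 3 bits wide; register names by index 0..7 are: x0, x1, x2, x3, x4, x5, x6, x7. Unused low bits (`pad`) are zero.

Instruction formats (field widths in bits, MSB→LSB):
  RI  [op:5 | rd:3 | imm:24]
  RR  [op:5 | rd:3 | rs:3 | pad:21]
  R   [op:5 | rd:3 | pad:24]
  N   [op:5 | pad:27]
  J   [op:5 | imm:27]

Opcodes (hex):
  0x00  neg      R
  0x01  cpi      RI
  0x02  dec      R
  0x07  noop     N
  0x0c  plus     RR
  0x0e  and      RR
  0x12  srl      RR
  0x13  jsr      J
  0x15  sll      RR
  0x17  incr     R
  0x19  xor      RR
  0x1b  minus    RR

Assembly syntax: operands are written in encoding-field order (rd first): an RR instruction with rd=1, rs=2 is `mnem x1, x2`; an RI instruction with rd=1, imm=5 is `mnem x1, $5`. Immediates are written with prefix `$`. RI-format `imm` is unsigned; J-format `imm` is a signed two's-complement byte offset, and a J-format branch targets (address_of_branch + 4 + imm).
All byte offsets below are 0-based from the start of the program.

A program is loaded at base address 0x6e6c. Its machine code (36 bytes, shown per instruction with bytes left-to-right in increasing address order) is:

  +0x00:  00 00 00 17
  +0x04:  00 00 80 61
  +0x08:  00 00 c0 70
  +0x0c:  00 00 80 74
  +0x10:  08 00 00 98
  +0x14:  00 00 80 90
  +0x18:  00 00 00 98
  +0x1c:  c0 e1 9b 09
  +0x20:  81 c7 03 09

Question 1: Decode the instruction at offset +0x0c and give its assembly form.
and x4, x4

+0x0c: 00 00 80 74 ⇒ word 0x74800000 (little)
  top 5b → 0xe → and [RR]
  [26:24] rd=4 = x4
  [23:21] rs=4 = x4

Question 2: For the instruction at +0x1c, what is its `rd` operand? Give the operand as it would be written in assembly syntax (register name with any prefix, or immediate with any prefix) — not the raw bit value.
off 0x1c: read c0 e1 9b 09 as little → 0x099be1c0
  opcode bits[31:27]=0x1: cpi/RI
  rd@[26:24]=0x1 ⇒ x1
  imm@[23:0]=0x9be1c0 ⇒ $10215872

x1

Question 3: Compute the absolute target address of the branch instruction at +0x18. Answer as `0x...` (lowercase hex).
+0x18: 00 00 00 98 ⇒ word 0x98000000 (little)
  opcode bits[31:27]=0x13: jsr/J
  imm@[26:0]=0x0 ⇒ $0
  target = base 0x6e6c + off 0x18 + 4 + imm 0 = 0x6e88

0x6e88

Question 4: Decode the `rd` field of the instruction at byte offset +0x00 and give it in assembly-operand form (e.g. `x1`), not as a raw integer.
+0x00: 00 00 00 17 ⇒ word 0x17000000 (little)
  opcode bits[31:27]=0x2: dec/R
  [26:24] rd=7 = x7

x7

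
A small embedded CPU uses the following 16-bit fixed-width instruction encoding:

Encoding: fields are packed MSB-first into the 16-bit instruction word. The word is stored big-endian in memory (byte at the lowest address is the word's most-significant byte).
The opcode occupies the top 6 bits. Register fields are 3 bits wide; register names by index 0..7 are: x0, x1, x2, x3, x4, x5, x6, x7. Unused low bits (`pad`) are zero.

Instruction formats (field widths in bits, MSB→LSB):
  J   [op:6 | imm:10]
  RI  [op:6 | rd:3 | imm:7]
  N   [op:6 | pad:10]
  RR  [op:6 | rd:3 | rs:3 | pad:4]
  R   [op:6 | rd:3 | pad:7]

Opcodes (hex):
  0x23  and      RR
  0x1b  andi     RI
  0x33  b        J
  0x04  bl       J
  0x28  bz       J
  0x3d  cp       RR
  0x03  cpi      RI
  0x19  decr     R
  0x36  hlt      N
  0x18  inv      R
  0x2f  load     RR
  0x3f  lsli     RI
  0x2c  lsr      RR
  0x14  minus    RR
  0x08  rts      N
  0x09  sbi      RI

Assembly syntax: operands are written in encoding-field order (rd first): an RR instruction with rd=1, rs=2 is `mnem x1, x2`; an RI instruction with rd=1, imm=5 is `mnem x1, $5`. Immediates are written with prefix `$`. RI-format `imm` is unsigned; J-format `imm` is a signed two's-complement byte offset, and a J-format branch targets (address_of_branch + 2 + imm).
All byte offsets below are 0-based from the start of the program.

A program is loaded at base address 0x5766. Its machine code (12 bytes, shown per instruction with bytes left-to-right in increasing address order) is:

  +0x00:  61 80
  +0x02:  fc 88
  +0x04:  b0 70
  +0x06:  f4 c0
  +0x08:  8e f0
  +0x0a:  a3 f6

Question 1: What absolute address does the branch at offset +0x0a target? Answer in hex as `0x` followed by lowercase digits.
0x5768

[0a] a3 f6 → 0xa3f6
  op=0xa3f6>>10=0x28 ⇒ bz (J)
  [9:0] imm=1014 (s10→-10) = $-10
  target = base 0x5766 + off 0x0a + 2 + imm -10 = 0x5768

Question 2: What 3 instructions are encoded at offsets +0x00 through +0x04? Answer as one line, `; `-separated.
inv x3; lsli x1, $8; lsr x0, x7

[00] 61 80 → 0x6180
  op=0x6180>>10=0x18 ⇒ inv (R)
  rd@[9:7]=0x3 ⇒ x3
[02] fc 88 → 0xfc88
  op=0xfc88>>10=0x3f ⇒ lsli (RI)
  rd@[9:7]=0x1 ⇒ x1
  imm@[6:0]=0x8 ⇒ $8
[04] b0 70 → 0xb070
  op=0xb070>>10=0x2c ⇒ lsr (RR)
  rd@[9:7]=0x0 ⇒ x0
  rs@[6:4]=0x7 ⇒ x7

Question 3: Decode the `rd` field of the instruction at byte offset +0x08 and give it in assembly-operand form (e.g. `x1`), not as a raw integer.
off 0x08: read 8e f0 as big → 0x8ef0
  top 6b → 0x23 → and [RR]
  [9:7] rd=5 = x5
  [6:4] rs=7 = x7

x5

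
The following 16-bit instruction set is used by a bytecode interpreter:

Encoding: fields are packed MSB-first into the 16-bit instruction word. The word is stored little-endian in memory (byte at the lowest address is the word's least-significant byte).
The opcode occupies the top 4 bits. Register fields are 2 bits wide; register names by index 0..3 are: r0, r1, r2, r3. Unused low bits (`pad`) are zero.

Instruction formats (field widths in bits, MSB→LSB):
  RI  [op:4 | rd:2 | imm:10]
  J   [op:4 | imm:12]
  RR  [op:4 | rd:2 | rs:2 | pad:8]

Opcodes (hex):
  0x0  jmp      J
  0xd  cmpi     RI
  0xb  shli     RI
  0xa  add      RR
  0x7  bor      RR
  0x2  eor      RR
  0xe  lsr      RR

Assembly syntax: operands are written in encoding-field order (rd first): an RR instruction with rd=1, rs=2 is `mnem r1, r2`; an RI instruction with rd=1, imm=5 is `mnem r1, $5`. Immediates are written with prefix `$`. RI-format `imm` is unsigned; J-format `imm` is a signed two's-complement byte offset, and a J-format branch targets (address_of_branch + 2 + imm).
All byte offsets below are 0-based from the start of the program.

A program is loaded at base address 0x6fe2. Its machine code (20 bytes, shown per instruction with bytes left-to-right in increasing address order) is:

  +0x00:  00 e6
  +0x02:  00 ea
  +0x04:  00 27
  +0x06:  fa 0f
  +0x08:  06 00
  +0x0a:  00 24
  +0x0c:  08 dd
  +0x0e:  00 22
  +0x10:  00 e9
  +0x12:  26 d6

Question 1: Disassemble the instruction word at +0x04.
eor r1, r3

+0x04: 00 27 ⇒ word 0x2700 (little)
  op=0x2700>>12=0x2 ⇒ eor (RR)
  [11:10] rd=1 = r1
  [9:8] rs=3 = r3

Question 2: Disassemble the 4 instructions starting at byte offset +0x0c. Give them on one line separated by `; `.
+0x0c: 08 dd ⇒ word 0xdd08 (little)
  top 4b → 0xd → cmpi [RI]
  rd: (w>>10)&0x3=0x3 → r3
  imm: (w>>0)&0x3ff=0x108 → $264
+0x0e: 00 22 ⇒ word 0x2200 (little)
  top 4b → 0x2 → eor [RR]
  rd: (w>>10)&0x3=0x0 → r0
  rs: (w>>8)&0x3=0x2 → r2
+0x10: 00 e9 ⇒ word 0xe900 (little)
  top 4b → 0xe → lsr [RR]
  rd: (w>>10)&0x3=0x2 → r2
  rs: (w>>8)&0x3=0x1 → r1
+0x12: 26 d6 ⇒ word 0xd626 (little)
  top 4b → 0xd → cmpi [RI]
  rd: (w>>10)&0x3=0x1 → r1
  imm: (w>>0)&0x3ff=0x226 → $550

cmpi r3, $264; eor r0, r2; lsr r2, r1; cmpi r1, $550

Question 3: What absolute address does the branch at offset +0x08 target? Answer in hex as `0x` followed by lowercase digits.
[08] 06 00 → 0x0006
  opcode bits[15:12]=0x0: jmp/J
  [11:0] imm=6 = $6
  target = base 0x6fe2 + off 0x08 + 2 + imm 6 = 0x6ff2

0x6ff2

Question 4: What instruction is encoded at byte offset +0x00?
lsr r1, r2

off 0x00: read 00 e6 as little → 0xe600
  op=0xe600>>12=0xe ⇒ lsr (RR)
  [11:10] rd=1 = r1
  [9:8] rs=2 = r2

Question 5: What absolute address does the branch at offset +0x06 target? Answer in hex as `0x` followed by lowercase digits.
0x6fe4

[06] fa 0f → 0x0ffa
  opcode bits[15:12]=0x0: jmp/J
  imm: (w>>0)&0xfff=0xffa (s12→-6) → $-6
  target = base 0x6fe2 + off 0x06 + 2 + imm -6 = 0x6fe4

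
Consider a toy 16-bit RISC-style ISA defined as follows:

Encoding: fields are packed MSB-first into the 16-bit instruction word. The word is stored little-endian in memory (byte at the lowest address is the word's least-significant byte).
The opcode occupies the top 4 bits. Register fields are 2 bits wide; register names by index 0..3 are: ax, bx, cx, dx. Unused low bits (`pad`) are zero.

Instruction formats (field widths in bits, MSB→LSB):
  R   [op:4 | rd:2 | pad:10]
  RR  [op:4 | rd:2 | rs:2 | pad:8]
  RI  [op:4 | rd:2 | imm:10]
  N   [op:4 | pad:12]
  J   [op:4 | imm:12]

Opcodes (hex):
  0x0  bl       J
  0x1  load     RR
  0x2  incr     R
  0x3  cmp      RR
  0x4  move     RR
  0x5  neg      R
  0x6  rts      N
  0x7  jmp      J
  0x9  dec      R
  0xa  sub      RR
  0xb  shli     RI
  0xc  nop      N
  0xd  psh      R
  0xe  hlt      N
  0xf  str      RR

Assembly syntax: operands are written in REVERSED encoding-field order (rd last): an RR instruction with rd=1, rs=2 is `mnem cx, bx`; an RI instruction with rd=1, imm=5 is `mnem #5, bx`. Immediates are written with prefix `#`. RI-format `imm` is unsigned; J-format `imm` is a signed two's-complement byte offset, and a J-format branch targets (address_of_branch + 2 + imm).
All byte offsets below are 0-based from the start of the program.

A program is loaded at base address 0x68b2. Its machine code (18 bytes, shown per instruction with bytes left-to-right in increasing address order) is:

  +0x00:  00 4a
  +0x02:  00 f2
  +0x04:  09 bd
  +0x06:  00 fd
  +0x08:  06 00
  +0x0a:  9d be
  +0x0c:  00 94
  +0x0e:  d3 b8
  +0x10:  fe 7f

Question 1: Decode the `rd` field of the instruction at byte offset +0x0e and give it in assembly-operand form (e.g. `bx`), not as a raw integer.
off 0x0e: read d3 b8 as little → 0xb8d3
  op=0xb8d3>>12=0xb ⇒ shli (RI)
  rd: (w>>10)&0x3=0x2 → cx
  imm: (w>>0)&0x3ff=0xd3 → #211

cx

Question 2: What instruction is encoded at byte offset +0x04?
+0x04: 09 bd ⇒ word 0xbd09 (little)
  opcode bits[15:12]=0xb: shli/RI
  rd: (w>>10)&0x3=0x3 → dx
  imm: (w>>0)&0x3ff=0x109 → #265

shli #265, dx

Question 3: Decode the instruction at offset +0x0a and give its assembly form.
shli #669, dx

[0a] 9d be → 0xbe9d
  opcode bits[15:12]=0xb: shli/RI
  rd@[11:10]=0x3 ⇒ dx
  imm@[9:0]=0x29d ⇒ #669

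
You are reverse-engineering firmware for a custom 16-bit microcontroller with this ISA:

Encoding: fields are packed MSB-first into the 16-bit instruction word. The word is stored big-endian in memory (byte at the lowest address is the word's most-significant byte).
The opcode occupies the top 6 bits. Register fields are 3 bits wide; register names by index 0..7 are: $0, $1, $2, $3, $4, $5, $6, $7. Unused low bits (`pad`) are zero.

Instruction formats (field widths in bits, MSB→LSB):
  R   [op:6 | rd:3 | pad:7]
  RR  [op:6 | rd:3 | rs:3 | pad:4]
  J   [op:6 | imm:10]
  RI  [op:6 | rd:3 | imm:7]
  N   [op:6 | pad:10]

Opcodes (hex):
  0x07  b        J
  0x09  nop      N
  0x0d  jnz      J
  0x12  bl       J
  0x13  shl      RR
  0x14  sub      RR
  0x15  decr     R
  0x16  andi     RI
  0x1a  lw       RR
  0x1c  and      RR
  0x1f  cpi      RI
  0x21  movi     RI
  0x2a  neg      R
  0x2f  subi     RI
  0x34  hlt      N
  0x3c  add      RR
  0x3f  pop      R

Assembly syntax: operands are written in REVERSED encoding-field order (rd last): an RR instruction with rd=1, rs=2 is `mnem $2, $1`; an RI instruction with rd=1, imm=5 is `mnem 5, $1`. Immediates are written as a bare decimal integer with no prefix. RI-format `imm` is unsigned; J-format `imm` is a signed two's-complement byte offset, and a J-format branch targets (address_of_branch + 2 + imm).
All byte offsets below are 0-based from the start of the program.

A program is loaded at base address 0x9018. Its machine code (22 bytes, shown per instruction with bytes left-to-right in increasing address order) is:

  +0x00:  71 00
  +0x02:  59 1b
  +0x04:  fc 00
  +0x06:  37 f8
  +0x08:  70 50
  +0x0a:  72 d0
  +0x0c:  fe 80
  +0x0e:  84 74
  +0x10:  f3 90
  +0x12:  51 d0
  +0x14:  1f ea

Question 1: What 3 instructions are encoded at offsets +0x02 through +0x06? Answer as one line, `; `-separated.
[02] 59 1b → 0x591b
  op=0x591b>>10=0x16 ⇒ andi (RI)
  rd@[9:7]=0x2 ⇒ $2
  imm@[6:0]=0x1b ⇒ 27
[04] fc 00 → 0xfc00
  op=0xfc00>>10=0x3f ⇒ pop (R)
  rd@[9:7]=0x0 ⇒ $0
[06] 37 f8 → 0x37f8
  op=0x37f8>>10=0xd ⇒ jnz (J)
  imm@[9:0]=0x3f8 (s10→-8) ⇒ -8

andi 27, $2; pop $0; jnz -8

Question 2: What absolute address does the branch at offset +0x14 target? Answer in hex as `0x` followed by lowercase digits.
+0x14: 1f ea ⇒ word 0x1fea (big)
  top 6b → 0x7 → b [J]
  imm: (w>>0)&0x3ff=0x3ea (s10→-22) → -22
  target = base 0x9018 + off 0x14 + 2 + imm -22 = 0x9018

0x9018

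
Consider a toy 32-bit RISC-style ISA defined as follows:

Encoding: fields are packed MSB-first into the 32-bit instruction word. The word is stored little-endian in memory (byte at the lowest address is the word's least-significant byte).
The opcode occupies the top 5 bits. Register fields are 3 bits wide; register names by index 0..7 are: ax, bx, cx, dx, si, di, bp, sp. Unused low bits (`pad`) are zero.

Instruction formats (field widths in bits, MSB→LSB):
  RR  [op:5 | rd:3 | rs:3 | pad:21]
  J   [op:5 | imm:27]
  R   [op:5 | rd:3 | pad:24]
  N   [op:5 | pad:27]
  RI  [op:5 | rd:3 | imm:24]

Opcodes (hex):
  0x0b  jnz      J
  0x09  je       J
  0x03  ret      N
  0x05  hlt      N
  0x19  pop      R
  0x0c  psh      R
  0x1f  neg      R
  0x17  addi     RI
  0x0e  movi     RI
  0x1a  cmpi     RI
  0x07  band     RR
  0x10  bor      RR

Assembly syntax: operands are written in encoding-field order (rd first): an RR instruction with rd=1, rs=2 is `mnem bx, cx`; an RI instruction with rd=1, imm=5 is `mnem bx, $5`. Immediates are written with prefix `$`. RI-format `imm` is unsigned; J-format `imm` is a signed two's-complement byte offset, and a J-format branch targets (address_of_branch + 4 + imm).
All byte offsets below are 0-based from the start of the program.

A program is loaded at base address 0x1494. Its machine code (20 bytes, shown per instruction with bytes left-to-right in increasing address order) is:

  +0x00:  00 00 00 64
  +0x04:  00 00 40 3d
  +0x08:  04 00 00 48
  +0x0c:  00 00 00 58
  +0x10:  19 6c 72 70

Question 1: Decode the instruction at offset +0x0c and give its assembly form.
[0c] 00 00 00 58 → 0x58000000
  top 5b → 0xb → jnz [J]
  imm: (w>>0)&0x7ffffff=0x0 → $0

jnz $0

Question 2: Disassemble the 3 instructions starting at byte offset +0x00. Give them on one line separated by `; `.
psh si; band di, cx; je $4

off 0x00: read 00 00 00 64 as little → 0x64000000
  opcode bits[31:27]=0xc: psh/R
  rd: (w>>24)&0x7=0x4 → si
off 0x04: read 00 00 40 3d as little → 0x3d400000
  opcode bits[31:27]=0x7: band/RR
  rd: (w>>24)&0x7=0x5 → di
  rs: (w>>21)&0x7=0x2 → cx
off 0x08: read 04 00 00 48 as little → 0x48000004
  opcode bits[31:27]=0x9: je/J
  imm: (w>>0)&0x7ffffff=0x4 → $4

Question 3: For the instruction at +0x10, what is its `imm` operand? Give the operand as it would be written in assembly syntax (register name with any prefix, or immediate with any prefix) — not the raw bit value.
$7498777

[10] 19 6c 72 70 → 0x70726c19
  op=0x70726c19>>27=0xe ⇒ movi (RI)
  rd: (w>>24)&0x7=0x0 → ax
  imm: (w>>0)&0xffffff=0x726c19 → $7498777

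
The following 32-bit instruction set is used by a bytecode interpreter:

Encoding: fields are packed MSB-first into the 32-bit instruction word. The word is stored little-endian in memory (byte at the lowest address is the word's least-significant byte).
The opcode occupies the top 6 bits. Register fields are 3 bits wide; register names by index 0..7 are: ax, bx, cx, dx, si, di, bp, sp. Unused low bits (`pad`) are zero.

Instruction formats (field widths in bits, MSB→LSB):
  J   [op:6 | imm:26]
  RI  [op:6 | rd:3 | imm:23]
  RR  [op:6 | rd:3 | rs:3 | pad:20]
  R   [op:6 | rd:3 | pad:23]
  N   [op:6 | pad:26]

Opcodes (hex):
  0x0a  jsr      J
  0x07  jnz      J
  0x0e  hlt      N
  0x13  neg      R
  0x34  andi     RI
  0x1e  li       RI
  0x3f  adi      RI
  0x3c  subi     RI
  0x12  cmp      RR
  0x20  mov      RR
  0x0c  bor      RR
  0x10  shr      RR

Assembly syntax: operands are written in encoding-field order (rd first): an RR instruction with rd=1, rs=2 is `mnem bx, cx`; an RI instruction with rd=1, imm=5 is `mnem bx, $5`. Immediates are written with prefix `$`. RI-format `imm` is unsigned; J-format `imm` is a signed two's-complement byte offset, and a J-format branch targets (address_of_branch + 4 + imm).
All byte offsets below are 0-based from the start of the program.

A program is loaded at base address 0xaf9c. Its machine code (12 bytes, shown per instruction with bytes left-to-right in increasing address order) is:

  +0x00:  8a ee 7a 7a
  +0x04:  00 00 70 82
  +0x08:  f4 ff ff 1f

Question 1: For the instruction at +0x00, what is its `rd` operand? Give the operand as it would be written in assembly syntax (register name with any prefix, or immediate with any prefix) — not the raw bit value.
si

@+00  little-endian(8a ee 7a 7a) = 0x7a7aee8a
  opcode bits[31:26]=0x1e: li/RI
  rd@[25:23]=0x4 ⇒ si
  imm@[22:0]=0x7aee8a ⇒ $8056458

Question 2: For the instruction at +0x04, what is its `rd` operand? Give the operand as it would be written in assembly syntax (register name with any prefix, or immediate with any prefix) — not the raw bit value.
si

+0x04: 00 00 70 82 ⇒ word 0x82700000 (little)
  top 6b → 0x20 → mov [RR]
  rd: (w>>23)&0x7=0x4 → si
  rs: (w>>20)&0x7=0x7 → sp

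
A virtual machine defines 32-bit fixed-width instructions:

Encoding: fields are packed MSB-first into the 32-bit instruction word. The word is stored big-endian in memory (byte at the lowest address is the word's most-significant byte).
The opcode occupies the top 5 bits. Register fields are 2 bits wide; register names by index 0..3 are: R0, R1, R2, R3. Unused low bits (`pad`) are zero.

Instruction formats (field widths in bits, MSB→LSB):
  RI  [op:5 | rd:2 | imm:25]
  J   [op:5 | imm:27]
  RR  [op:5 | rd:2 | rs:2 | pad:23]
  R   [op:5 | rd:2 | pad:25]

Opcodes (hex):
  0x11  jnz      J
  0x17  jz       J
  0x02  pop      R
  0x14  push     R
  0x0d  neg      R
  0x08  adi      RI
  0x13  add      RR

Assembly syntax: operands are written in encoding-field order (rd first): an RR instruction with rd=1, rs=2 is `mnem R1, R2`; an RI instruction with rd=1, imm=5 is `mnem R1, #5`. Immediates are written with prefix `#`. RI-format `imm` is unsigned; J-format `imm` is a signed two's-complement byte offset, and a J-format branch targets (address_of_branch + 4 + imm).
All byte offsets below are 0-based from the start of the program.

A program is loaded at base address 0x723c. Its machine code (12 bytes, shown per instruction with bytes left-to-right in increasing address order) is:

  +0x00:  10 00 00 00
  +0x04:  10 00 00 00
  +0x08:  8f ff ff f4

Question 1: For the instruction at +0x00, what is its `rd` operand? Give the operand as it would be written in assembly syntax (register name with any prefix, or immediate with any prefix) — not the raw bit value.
@+00  big-endian(10 00 00 00) = 0x10000000
  op=0x10000000>>27=0x2 ⇒ pop (R)
  [26:25] rd=0 = R0

R0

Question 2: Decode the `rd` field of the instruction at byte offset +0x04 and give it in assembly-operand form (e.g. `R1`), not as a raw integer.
+0x04: 10 00 00 00 ⇒ word 0x10000000 (big)
  top 5b → 0x2 → pop [R]
  [26:25] rd=0 = R0

R0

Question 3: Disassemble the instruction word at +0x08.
jnz #-12

@+08  big-endian(8f ff ff f4) = 0x8ffffff4
  opcode bits[31:27]=0x11: jnz/J
  imm: (w>>0)&0x7ffffff=0x7fffff4 (s27→-12) → #-12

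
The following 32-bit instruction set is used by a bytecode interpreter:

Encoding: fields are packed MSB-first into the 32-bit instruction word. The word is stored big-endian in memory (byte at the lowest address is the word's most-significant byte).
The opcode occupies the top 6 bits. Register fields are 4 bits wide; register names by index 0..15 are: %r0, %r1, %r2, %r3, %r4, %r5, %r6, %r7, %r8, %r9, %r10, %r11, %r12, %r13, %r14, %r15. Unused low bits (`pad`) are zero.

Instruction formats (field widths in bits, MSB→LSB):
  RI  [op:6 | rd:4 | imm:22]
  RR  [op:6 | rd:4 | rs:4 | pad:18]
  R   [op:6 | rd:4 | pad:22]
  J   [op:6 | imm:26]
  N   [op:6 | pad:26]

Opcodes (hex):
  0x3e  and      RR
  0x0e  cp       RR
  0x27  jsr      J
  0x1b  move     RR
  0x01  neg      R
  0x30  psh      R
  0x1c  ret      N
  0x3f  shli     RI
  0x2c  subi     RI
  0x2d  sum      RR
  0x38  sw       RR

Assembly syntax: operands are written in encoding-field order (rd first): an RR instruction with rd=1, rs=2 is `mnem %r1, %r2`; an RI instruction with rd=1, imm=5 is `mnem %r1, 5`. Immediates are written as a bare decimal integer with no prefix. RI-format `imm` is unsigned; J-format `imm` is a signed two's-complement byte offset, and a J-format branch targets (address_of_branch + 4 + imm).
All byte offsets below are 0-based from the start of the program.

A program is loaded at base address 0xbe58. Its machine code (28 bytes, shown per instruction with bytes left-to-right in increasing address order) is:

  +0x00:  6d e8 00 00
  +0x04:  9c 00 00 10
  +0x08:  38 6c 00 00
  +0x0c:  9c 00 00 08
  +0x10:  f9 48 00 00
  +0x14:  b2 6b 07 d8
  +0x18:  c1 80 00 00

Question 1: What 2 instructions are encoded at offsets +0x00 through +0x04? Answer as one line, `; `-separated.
move %r7, %r10; jsr 16

off 0x00: read 6d e8 00 00 as big → 0x6de80000
  opcode bits[31:26]=0x1b: move/RR
  [25:22] rd=7 = %r7
  [21:18] rs=10 = %r10
off 0x04: read 9c 00 00 10 as big → 0x9c000010
  opcode bits[31:26]=0x27: jsr/J
  [25:0] imm=16 = 16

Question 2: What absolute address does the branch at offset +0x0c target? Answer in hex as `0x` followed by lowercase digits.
0xbe70

+0x0c: 9c 00 00 08 ⇒ word 0x9c000008 (big)
  top 6b → 0x27 → jsr [J]
  imm@[25:0]=0x8 ⇒ 8
  target = base 0xbe58 + off 0x0c + 4 + imm 8 = 0xbe70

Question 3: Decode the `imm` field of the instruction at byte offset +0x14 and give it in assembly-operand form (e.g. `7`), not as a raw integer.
off 0x14: read b2 6b 07 d8 as big → 0xb26b07d8
  opcode bits[31:26]=0x2c: subi/RI
  rd@[25:22]=0x9 ⇒ %r9
  imm@[21:0]=0x2b07d8 ⇒ 2820056

2820056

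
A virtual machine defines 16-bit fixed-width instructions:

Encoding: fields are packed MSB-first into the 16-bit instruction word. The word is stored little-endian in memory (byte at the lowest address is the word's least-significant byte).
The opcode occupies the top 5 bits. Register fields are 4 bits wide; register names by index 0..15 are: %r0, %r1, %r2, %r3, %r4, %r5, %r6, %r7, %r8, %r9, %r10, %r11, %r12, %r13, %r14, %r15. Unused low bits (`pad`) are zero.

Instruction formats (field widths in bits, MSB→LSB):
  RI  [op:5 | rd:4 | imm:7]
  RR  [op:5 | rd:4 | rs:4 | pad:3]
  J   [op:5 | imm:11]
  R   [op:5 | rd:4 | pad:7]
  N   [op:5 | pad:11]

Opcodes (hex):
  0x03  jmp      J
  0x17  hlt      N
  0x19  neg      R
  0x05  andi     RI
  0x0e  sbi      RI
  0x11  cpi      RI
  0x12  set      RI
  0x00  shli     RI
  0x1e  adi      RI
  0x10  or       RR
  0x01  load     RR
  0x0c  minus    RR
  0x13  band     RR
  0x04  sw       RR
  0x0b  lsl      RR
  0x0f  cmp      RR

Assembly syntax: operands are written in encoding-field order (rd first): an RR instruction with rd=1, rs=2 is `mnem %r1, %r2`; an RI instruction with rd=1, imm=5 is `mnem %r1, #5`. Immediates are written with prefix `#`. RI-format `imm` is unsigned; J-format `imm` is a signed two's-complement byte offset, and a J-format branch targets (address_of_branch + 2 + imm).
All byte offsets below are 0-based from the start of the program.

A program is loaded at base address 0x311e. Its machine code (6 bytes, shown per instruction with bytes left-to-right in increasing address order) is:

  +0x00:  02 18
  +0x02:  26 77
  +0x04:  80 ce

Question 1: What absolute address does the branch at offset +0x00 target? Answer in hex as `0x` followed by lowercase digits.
0x3122

+0x00: 02 18 ⇒ word 0x1802 (little)
  top 5b → 0x3 → jmp [J]
  [10:0] imm=2 = #2
  target = base 0x311e + off 0x00 + 2 + imm 2 = 0x3122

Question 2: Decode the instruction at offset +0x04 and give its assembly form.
neg %r13

@+04  little-endian(80 ce) = 0xce80
  top 5b → 0x19 → neg [R]
  rd@[10:7]=0xd ⇒ %r13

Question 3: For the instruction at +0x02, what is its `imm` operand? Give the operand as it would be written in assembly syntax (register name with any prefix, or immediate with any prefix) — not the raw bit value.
@+02  little-endian(26 77) = 0x7726
  top 5b → 0xe → sbi [RI]
  rd: (w>>7)&0xf=0xe → %r14
  imm: (w>>0)&0x7f=0x26 → #38

#38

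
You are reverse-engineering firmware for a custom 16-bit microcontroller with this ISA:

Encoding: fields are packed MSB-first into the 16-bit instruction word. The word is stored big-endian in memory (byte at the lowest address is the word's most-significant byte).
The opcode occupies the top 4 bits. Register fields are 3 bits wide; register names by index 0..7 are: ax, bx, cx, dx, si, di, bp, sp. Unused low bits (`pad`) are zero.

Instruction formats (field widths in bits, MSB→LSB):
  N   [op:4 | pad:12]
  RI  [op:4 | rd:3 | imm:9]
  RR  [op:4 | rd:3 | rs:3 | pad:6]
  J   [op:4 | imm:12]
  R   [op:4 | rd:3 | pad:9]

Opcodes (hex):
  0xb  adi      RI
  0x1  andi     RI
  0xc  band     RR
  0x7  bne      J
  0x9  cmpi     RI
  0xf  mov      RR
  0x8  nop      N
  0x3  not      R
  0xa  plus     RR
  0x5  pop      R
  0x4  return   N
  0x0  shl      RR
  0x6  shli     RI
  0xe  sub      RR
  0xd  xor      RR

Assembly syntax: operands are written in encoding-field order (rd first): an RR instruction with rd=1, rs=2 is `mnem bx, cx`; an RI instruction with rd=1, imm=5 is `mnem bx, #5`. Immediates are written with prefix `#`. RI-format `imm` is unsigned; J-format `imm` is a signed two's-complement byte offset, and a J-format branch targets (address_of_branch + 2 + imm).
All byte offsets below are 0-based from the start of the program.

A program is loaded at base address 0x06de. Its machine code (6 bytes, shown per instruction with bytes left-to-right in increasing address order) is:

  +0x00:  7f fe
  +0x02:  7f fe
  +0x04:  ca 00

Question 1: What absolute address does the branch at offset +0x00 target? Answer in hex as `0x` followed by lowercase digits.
@+00  big-endian(7f fe) = 0x7ffe
  op=0x7ffe>>12=0x7 ⇒ bne (J)
  imm: (w>>0)&0xfff=0xffe (s12→-2) → #-2
  target = base 0x06de + off 0x00 + 2 + imm -2 = 0x06de

0x06de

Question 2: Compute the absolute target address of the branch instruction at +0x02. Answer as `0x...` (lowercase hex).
@+02  big-endian(7f fe) = 0x7ffe
  op=0x7ffe>>12=0x7 ⇒ bne (J)
  [11:0] imm=4094 (s12→-2) = #-2
  target = base 0x06de + off 0x02 + 2 + imm -2 = 0x06e0

0x06e0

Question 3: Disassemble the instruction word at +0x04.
+0x04: ca 00 ⇒ word 0xca00 (big)
  op=0xca00>>12=0xc ⇒ band (RR)
  rd: (w>>9)&0x7=0x5 → di
  rs: (w>>6)&0x7=0x0 → ax

band di, ax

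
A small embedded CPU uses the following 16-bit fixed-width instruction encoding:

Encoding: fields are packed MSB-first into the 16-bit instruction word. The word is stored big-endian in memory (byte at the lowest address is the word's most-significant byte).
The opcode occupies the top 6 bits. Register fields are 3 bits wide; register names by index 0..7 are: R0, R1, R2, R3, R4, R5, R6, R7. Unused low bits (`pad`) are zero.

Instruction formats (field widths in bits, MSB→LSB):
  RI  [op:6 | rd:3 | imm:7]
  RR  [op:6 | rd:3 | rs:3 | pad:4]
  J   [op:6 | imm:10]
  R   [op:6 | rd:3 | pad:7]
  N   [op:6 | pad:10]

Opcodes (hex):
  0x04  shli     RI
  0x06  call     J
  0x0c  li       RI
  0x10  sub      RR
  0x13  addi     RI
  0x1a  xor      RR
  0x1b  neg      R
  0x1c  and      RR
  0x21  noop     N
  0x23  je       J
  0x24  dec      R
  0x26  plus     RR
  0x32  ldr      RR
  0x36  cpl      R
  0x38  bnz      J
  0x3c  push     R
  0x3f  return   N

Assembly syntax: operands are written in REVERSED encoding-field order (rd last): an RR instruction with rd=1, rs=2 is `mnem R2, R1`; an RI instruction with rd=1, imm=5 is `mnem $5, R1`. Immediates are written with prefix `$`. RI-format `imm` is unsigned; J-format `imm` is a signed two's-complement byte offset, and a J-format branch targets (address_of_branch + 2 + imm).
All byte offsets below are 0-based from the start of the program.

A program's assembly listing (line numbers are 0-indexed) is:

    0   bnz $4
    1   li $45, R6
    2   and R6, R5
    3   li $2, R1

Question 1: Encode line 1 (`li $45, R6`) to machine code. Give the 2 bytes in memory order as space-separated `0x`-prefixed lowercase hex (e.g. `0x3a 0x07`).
1. li fields op=0xc:6|rd=6:3|imm=45:7 → word 332dh → 33 2d

0x33 0x2d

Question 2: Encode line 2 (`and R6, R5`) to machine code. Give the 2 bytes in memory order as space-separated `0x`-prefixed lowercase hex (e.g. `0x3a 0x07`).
0x72 0xe0

L2: and op=0x1c:6|rd=5:3|rs=6:3|pad=0:4 ⇒ 0x72e0 ⇒ big 72 e0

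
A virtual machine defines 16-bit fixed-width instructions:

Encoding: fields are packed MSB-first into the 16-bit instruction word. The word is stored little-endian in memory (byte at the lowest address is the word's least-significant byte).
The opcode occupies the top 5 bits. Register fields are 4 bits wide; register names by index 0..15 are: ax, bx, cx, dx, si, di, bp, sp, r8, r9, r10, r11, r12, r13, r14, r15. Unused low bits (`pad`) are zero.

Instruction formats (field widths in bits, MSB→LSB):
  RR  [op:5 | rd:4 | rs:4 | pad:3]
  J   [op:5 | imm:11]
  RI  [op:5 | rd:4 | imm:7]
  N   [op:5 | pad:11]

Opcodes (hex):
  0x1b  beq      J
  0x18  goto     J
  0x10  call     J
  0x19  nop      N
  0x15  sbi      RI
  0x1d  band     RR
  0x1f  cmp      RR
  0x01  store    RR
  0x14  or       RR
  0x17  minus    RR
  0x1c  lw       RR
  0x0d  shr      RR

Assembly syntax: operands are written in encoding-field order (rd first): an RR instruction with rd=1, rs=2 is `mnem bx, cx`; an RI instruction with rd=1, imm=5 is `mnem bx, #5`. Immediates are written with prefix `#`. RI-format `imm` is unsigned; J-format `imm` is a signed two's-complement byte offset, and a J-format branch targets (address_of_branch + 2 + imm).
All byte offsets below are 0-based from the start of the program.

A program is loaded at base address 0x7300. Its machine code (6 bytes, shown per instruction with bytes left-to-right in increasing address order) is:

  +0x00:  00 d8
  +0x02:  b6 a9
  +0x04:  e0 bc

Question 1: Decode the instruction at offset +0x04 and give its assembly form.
minus r9, r12

+0x04: e0 bc ⇒ word 0xbce0 (little)
  op=0xbce0>>11=0x17 ⇒ minus (RR)
  rd@[10:7]=0x9 ⇒ r9
  rs@[6:3]=0xc ⇒ r12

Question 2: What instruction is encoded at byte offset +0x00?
@+00  little-endian(00 d8) = 0xd800
  top 5b → 0x1b → beq [J]
  [10:0] imm=0 = #0

beq #0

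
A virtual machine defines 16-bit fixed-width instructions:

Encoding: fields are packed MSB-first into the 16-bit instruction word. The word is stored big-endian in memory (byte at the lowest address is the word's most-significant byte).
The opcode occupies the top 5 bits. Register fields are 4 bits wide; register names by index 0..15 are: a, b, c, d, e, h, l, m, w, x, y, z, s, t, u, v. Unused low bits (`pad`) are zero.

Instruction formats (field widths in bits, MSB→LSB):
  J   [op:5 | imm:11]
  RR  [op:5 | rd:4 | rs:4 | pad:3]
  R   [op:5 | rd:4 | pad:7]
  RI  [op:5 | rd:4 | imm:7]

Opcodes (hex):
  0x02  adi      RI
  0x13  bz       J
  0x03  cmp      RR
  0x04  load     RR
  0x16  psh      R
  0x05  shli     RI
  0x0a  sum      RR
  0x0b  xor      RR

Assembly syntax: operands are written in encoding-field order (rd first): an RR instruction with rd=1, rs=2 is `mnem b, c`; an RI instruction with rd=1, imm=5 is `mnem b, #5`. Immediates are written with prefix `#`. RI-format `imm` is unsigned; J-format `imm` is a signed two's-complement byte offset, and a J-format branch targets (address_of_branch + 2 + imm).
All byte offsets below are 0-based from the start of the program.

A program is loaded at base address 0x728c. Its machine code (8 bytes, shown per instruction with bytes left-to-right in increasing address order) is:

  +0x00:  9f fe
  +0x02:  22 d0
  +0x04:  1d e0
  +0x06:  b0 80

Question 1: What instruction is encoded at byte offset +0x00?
@+00  big-endian(9f fe) = 0x9ffe
  op=0x9ffe>>11=0x13 ⇒ bz (J)
  [10:0] imm=2046 (s11→-2) = #-2

bz #-2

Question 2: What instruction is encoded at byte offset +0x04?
@+04  big-endian(1d e0) = 0x1de0
  top 5b → 0x3 → cmp [RR]
  [10:7] rd=11 = z
  [6:3] rs=12 = s

cmp z, s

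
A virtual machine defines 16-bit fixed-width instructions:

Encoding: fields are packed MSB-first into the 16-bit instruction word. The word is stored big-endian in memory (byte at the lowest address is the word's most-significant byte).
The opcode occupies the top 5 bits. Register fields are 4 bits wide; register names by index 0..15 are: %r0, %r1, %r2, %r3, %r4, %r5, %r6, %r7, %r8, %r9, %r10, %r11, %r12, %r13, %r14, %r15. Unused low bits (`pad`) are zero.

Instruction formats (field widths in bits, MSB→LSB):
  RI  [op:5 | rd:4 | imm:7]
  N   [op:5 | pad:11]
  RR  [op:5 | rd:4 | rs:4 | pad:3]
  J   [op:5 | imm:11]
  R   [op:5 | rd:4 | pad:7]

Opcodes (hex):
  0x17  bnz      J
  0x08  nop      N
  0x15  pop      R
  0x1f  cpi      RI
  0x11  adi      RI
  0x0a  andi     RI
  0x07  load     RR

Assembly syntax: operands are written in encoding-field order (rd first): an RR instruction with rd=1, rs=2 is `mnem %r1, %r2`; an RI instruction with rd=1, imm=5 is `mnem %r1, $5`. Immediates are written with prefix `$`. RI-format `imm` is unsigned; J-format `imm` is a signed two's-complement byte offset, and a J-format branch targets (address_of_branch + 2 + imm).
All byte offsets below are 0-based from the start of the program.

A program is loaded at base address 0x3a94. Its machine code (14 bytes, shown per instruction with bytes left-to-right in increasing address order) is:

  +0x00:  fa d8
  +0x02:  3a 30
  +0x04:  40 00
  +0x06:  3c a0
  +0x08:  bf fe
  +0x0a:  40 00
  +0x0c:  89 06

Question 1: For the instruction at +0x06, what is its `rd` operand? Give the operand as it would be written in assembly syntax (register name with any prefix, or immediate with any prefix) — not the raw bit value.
%r9

@+06  big-endian(3c a0) = 0x3ca0
  top 5b → 0x7 → load [RR]
  rd@[10:7]=0x9 ⇒ %r9
  rs@[6:3]=0x4 ⇒ %r4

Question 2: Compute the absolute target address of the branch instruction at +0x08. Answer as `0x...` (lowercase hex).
[08] bf fe → 0xbffe
  top 5b → 0x17 → bnz [J]
  [10:0] imm=2046 (s11→-2) = $-2
  target = base 0x3a94 + off 0x08 + 2 + imm -2 = 0x3a9c

0x3a9c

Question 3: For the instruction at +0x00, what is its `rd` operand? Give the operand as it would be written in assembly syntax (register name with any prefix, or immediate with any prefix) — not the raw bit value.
%r5

@+00  big-endian(fa d8) = 0xfad8
  top 5b → 0x1f → cpi [RI]
  [10:7] rd=5 = %r5
  [6:0] imm=88 = $88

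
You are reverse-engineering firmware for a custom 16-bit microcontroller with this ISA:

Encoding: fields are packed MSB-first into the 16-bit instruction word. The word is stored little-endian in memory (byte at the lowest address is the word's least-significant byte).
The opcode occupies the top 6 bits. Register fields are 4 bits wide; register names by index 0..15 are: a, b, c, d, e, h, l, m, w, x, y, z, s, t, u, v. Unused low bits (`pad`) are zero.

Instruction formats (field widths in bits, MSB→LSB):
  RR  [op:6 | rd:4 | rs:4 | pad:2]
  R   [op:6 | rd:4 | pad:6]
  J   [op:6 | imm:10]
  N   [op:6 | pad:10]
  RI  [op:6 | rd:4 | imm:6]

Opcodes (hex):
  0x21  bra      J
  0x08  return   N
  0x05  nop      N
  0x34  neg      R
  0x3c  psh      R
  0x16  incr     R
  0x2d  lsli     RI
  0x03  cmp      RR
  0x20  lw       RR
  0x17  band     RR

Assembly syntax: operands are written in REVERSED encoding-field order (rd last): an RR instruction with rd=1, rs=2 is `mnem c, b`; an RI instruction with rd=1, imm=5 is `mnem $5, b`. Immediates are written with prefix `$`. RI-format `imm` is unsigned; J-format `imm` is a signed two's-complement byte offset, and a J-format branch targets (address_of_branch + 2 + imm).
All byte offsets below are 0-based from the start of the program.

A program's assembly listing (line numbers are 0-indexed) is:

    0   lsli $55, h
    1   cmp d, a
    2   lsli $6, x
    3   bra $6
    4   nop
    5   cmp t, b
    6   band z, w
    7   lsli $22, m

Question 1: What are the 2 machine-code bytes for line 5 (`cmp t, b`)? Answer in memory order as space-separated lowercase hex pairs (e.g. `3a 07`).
5. cmp fields op=0x3:6|rd=1:4|rs=13:4|pad=0:2 → word 0c74h → 74 0c

74 0c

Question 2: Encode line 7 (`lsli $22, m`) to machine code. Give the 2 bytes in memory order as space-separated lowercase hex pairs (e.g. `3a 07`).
L7: lsli op=0x2d:6|rd=7:4|imm=22:6 ⇒ 0xb5d6 ⇒ little d6 b5

d6 b5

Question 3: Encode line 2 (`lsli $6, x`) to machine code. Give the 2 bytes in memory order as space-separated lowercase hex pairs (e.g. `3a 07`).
line 2 (lsli): pack op=0x2d:6|rd=9:4|imm=6:6 = 0xb646; little→ 46 b6

46 b6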